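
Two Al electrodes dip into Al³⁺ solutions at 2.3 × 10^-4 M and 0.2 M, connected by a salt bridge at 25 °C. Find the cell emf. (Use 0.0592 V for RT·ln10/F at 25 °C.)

Both half-cells are Al³⁺/Al, so E°_cell = 0. The concentrated side is the cathode; the cell reaction moves Al³⁺ from high to low concentration with n = 3.
Q = [Al³⁺]_dilute/[Al³⁺]_conc = 2.3 × 10^-4/0.2 = 0.00115.
E = 0 − (0.0592/3) log Q = −(0.0592/3)(-2.939) = 0.0580 V.

0.058 V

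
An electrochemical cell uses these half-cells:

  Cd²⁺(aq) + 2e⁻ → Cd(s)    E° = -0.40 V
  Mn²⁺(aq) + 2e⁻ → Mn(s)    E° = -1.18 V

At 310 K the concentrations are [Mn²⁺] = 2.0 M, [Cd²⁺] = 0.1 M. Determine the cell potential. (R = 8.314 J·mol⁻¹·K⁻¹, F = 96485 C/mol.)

0.740 V

The Cd²⁺/Cd couple has the higher reduction potential and acts as the cathode, so E°_cell = -0.40 − (-1.18) = 0.78 V.
Balancing electrons gives n = 2; the reaction quotient is Q = [Mn²⁺]/[Cd²⁺] = 20.0.
E = E° − (RT/nF) ln Q = 0.78 − (8.314×310)/(2×96485) × (2.996) = 0.780 − 0.040 = 0.740 V.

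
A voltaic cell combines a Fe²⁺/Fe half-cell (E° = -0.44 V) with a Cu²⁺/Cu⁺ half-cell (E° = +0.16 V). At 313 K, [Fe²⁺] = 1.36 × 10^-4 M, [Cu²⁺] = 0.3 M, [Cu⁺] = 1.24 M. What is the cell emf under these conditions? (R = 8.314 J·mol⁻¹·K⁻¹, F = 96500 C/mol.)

0.682 V

The Cu²⁺/Cu⁺ couple has the higher reduction potential and acts as the cathode, so E°_cell = +0.16 − (-0.44) = 0.60 V.
Balancing electrons gives n = 2; the reaction quotient is Q = [Fe²⁺]·[Cu⁺]^2/[Cu²⁺]^2 = 0.00232.
E = E° − (RT/nF) ln Q = 0.60 − (8.314×313)/(2×96500) × (-6.065) = 0.600 + 0.082 = 0.682 V.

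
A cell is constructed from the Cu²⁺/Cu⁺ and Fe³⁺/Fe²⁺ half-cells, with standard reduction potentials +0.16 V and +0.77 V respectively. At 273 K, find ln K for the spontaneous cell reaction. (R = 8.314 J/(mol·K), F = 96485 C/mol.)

E°_cell = +0.77 − (+0.16) = 0.61 V, with n = 1 electron transferred.
At equilibrium E = 0, so the Nernst equation gives ln K = nFE°/RT = (1)(96485)(0.61)/((8.314)(273)) = 25.93.

ln K = 25.9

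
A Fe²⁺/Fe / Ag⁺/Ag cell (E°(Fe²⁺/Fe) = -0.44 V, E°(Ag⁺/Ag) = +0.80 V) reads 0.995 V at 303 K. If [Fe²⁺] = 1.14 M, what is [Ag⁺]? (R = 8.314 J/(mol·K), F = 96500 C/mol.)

From the Nernst equation, ln Q = nF(E° − E)/RT = 2×96500×(1.24 − 0.995)/(8.314×303) = 18.770, so Q = 1.42 × 10^8.
With Q = [Fe²⁺]/[Ag⁺]^2 and the known concentrations, [Ag⁺]^2 in the denominator gives [Ag⁺] = 9 × 10^-5 M.

9 × 10^-5 M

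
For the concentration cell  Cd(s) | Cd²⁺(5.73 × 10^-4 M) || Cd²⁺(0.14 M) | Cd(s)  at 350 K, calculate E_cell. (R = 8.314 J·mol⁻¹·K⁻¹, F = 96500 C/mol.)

0.083 V

Both half-cells are Cd²⁺/Cd, so E°_cell = 0. The concentrated side is the cathode; the cell reaction moves Cd²⁺ from high to low concentration with n = 2.
Q = [Cd²⁺]_dilute/[Cd²⁺]_conc = 5.73 × 10^-4/0.14 = 0.00409.
E = 0 − (RT/nF) ln Q = −((8.314×350)/(2×96500))(-5.499) = 0.0829 V.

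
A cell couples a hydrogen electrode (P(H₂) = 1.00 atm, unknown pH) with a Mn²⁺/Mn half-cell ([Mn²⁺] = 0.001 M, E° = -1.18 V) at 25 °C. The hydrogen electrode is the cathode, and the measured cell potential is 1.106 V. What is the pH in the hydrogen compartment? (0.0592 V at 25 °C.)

pH = 2.75

E°_cell = 1.18 V and n = 2.
log Q = n(E° − E)/0.0592 = 2×(1.18 − 1.106)/0.0592 = 2.500.
With Q = [Mn²⁺]·P(H₂) / [H⁺]^2, solving for [H⁺] gives log[H⁺] = -2.750, so pH = 2.75.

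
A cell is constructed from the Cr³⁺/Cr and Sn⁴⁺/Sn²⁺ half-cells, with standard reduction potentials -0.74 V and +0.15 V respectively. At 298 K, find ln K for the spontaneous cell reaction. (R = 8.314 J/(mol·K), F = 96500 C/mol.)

E°_cell = +0.15 − (-0.74) = 0.89 V, with n = 6 electrons transferred.
At equilibrium E = 0, so the Nernst equation gives ln K = nFE°/RT = (6)(96500)(0.89)/((8.314)(298)) = 207.99.

ln K = 208.0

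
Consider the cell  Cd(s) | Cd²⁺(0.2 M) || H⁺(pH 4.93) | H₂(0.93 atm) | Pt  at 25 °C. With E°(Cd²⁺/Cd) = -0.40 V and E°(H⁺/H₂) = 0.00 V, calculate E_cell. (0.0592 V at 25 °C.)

The hydrogen couple is the cathode, so E°_cell = 0.40 V; n = 2.
[H⁺] = 10^(−4.93) = 1.2 × 10^-5 M, and Q = [Cd²⁺]·P(H₂) / [H⁺]^2 = 1.35 × 10^9.
E = E° − (0.0592/2) log Q = 0.40 − (0.0592/2)(9.130) = 0.130 V.

0.13 V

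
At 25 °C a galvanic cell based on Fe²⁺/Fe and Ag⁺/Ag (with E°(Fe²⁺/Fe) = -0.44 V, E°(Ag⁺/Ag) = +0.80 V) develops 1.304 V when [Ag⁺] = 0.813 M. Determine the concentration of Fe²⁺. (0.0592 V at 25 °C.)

From the Nernst equation, log Q = n(E° − E)/0.0592 = 2(1.24 − 1.304)/0.0592 = -2.162, so Q = 0.00688.
With Q = [Fe²⁺]/[Ag⁺]^2 and the known concentrations, [Fe²⁺] in the numerator gives [Fe²⁺] = 0.0046 M.

0.0046 M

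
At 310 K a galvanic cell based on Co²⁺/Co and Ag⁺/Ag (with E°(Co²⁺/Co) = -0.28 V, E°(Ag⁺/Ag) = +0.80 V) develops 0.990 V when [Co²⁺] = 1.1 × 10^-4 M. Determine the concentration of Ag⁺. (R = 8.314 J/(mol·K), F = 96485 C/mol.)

From the Nernst equation, ln Q = nF(E° − E)/RT = 2×96485×(1.08 − 0.990)/(8.314×310) = 6.738, so Q = 844.
With Q = [Co²⁺]/[Ag⁺]^2 and the known concentrations, [Ag⁺]^2 in the denominator gives [Ag⁺] = 3.6 × 10^-4 M.

3.6 × 10^-4 M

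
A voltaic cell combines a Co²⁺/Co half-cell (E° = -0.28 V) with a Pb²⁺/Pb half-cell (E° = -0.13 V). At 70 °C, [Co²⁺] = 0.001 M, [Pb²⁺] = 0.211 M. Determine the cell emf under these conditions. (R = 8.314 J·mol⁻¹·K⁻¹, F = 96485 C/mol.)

The Pb²⁺/Pb couple has the higher reduction potential and acts as the cathode, so E°_cell = -0.13 − (-0.28) = 0.15 V.
Balancing electrons gives n = 2; the reaction quotient is Q = [Co²⁺]/[Pb²⁺] = 0.00474.
E = E° − (RT/nF) ln Q = 0.15 − (8.314×343)/(2×96485) × (-5.352) = 0.150 + 0.079 = 0.229 V.

0.229 V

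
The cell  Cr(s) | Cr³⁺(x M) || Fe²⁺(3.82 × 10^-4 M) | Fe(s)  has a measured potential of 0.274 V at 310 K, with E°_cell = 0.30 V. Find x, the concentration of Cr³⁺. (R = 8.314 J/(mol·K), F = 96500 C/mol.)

From the Nernst equation, ln Q = nF(E° − E)/RT = 6×96500×(0.30 − 0.274)/(8.314×310) = 5.841, so Q = 344.
With Q = [Cr³⁺]^2/[Fe²⁺]^3 and the known concentrations, [Cr³⁺]^2 in the numerator gives [Cr³⁺] = 1.4 × 10^-4 M.

1.4 × 10^-4 M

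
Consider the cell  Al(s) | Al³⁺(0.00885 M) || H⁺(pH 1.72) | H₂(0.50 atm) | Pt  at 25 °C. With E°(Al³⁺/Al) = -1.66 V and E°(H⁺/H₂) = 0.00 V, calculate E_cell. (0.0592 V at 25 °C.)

1.61 V

The hydrogen couple is the cathode, so E°_cell = 1.66 V; n = 6.
[H⁺] = 10^(−1.72) = 0.019 M, and Q = [Al³⁺]^2·P(H₂)^3 / [H⁺]^6 = 2.05 × 10^5.
E = E° − (0.0592/6) log Q = 1.66 − (0.0592/6)(5.311) = 1.608 V.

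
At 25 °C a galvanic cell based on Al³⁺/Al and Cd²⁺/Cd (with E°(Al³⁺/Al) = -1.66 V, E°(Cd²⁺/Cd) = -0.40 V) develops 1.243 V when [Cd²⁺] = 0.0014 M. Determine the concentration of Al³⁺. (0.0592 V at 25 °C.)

From the Nernst equation, log Q = n(E° − E)/0.0592 = 6(1.26 − 1.243)/0.0592 = 1.723, so Q = 52.8.
With Q = [Al³⁺]^2/[Cd²⁺]^3 and the known concentrations, [Al³⁺]^2 in the numerator gives [Al³⁺] = 3.8 × 10^-4 M.

3.8 × 10^-4 M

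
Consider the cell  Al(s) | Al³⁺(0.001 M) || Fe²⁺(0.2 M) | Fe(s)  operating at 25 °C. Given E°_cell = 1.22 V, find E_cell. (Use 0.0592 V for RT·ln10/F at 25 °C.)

1.26 V

Balancing electrons gives n = 6; the reaction quotient is Q = [Al³⁺]^2/[Fe²⁺]^3 = 1.25 × 10^-4.
At 25 °C, E = E° − (0.0592/n) log Q = 1.22 − (0.0592/6)(-3.903) = 1.220 + 0.039 = 1.259 V.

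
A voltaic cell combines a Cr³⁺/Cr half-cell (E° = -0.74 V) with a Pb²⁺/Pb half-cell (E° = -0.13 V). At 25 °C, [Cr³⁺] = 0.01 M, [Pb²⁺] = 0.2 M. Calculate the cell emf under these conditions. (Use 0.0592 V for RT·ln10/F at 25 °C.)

0.629 V

The Pb²⁺/Pb couple has the higher reduction potential and acts as the cathode, so E°_cell = -0.13 − (-0.74) = 0.61 V.
Balancing electrons gives n = 6; the reaction quotient is Q = [Cr³⁺]^2/[Pb²⁺]^3 = 0.0125.
At 25 °C, E = E° − (0.0592/n) log Q = 0.61 − (0.0592/6)(-1.903) = 0.610 + 0.019 = 0.629 V.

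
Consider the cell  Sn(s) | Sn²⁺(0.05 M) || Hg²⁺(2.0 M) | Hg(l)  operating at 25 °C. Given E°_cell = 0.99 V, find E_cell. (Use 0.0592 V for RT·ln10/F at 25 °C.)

Balancing electrons gives n = 2; the reaction quotient is Q = [Sn²⁺]/[Hg²⁺] = 0.0250.
At 25 °C, E = E° − (0.0592/n) log Q = 0.99 − (0.0592/2)(-1.602) = 0.990 + 0.047 = 1.037 V.

1.04 V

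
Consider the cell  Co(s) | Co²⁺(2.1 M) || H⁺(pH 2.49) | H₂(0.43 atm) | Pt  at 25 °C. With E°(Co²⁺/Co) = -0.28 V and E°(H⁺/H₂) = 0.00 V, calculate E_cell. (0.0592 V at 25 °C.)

The hydrogen couple is the cathode, so E°_cell = 0.28 V; n = 2.
[H⁺] = 10^(−2.49) = 0.0032 M, and Q = [Co²⁺]·P(H₂) / [H⁺]^2 = 8.62 × 10^4.
E = E° − (0.0592/2) log Q = 0.28 − (0.0592/2)(4.936) = 0.134 V.

0.13 V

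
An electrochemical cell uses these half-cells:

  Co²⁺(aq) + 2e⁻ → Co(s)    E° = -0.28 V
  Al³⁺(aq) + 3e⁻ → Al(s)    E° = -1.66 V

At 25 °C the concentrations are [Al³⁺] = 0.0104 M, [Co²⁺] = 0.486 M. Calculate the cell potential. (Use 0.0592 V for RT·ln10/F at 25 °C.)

1.41 V

The Co²⁺/Co couple has the higher reduction potential and acts as the cathode, so E°_cell = -0.28 − (-1.66) = 1.38 V.
Balancing electrons gives n = 6; the reaction quotient is Q = [Al³⁺]^2/[Co²⁺]^3 = 9.42 × 10^-4.
At 25 °C, E = E° − (0.0592/n) log Q = 1.38 − (0.0592/6)(-3.026) = 1.380 + 0.030 = 1.410 V.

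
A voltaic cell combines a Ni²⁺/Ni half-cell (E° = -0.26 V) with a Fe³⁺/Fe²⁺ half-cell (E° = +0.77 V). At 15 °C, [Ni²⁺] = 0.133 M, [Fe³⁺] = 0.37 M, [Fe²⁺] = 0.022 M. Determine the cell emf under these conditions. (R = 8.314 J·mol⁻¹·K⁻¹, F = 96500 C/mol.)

The Fe³⁺/Fe²⁺ couple has the higher reduction potential and acts as the cathode, so E°_cell = +0.77 − (-0.26) = 1.03 V.
Balancing electrons gives n = 2; the reaction quotient is Q = [Ni²⁺]·[Fe²⁺]^2/[Fe³⁺]^2 = 4.7 × 10^-4.
E = E° − (RT/nF) ln Q = 1.03 − (8.314×288)/(2×96500) × (-7.662) = 1.030 + 0.095 = 1.125 V.

1.13 V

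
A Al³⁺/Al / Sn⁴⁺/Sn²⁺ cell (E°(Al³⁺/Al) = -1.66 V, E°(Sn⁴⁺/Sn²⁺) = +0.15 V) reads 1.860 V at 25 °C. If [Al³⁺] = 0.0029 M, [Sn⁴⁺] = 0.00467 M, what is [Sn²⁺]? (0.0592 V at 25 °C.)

0.0047 M

From the Nernst equation, log Q = n(E° − E)/0.0592 = 6(1.81 − 1.860)/0.0592 = -5.068, so Q = 8.56 × 10^-6.
With Q = [Al³⁺]^2·[Sn²⁺]^3/[Sn⁴⁺]^3 and the known concentrations, [Sn²⁺]^3 in the numerator gives [Sn²⁺] = 0.0047 M.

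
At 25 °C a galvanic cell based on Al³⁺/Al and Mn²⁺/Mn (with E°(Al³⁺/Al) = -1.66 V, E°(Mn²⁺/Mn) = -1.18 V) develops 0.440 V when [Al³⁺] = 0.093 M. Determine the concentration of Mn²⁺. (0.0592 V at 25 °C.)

0.0091 M

From the Nernst equation, log Q = n(E° − E)/0.0592 = 6(0.48 − 0.440)/0.0592 = 4.054, so Q = 1.13 × 10^4.
With Q = [Al³⁺]^2/[Mn²⁺]^3 and the known concentrations, [Mn²⁺]^3 in the denominator gives [Mn²⁺] = 0.0091 M.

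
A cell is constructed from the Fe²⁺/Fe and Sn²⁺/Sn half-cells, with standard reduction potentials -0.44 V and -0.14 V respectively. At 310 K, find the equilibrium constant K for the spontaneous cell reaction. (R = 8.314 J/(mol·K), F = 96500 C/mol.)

E°_cell = -0.14 − (-0.44) = 0.30 V, with n = 2 electrons transferred.
At equilibrium E = 0, so the Nernst equation gives ln K = nFE°/RT = (2)(96500)(0.30)/((8.314)(310)) = 22.47.
K = e^22.47 = 5.7 × 10^9.

5.7 × 10^9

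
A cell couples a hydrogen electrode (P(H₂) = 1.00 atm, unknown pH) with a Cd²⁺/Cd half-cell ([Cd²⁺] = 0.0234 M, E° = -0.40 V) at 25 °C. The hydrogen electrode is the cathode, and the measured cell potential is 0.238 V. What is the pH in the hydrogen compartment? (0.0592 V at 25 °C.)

pH = 3.55

E°_cell = 0.40 V and n = 2.
log Q = n(E° − E)/0.0592 = 2×(0.40 − 0.238)/0.0592 = 5.473.
With Q = [Cd²⁺]·P(H₂) / [H⁺]^2, solving for [H⁺] gives log[H⁺] = -3.552, so pH = 3.55.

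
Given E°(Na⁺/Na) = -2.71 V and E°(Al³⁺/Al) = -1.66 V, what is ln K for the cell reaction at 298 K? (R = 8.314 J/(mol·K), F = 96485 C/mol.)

E°_cell = -1.66 − (-2.71) = 1.05 V, with n = 3 electrons transferred.
At equilibrium E = 0, so the Nernst equation gives ln K = nFE°/RT = (3)(96485)(1.05)/((8.314)(298)) = 122.67.

ln K = 122.7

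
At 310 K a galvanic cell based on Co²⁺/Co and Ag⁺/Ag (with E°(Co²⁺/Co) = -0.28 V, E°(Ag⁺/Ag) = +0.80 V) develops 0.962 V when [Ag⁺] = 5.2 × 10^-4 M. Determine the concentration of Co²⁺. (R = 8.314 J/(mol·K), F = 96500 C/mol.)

0.0019 M

From the Nernst equation, ln Q = nF(E° − E)/RT = 2×96500×(1.08 − 0.962)/(8.314×310) = 8.836, so Q = 6880.
With Q = [Co²⁺]/[Ag⁺]^2 and the known concentrations, [Co²⁺] in the numerator gives [Co²⁺] = 0.0019 M.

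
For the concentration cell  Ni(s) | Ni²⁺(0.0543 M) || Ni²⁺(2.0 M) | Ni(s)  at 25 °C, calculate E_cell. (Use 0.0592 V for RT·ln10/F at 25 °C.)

Both half-cells are Ni²⁺/Ni, so E°_cell = 0. The concentrated side is the cathode; the cell reaction moves Ni²⁺ from high to low concentration with n = 2.
Q = [Ni²⁺]_dilute/[Ni²⁺]_conc = 0.0543/2.0 = 0.0271.
E = 0 − (0.0592/2) log Q = −(0.0592/2)(-1.566) = 0.0464 V.

0.046 V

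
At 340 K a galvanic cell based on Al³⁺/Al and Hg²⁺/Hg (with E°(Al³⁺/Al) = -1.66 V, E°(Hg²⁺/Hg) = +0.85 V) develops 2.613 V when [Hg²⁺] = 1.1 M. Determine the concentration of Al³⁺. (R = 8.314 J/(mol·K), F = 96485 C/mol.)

3 × 10^-5 M

From the Nernst equation, ln Q = nF(E° − E)/RT = 6×96485×(2.51 − 2.613)/(8.314×340) = -21.094, so Q = 6.9 × 10^-10.
With Q = [Al³⁺]^2/[Hg²⁺]^3 and the known concentrations, [Al³⁺]^2 in the numerator gives [Al³⁺] = 3 × 10^-5 M.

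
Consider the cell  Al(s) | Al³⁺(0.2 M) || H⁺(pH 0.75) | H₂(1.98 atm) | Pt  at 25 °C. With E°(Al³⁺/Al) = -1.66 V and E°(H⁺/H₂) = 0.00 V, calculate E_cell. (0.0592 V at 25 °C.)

1.62 V

The hydrogen couple is the cathode, so E°_cell = 1.66 V; n = 6.
[H⁺] = 10^(−0.75) = 0.18 M, and Q = [Al³⁺]^2·P(H₂)^3 / [H⁺]^6 = 9820.
E = E° − (0.0592/6) log Q = 1.66 − (0.0592/6)(3.992) = 1.621 V.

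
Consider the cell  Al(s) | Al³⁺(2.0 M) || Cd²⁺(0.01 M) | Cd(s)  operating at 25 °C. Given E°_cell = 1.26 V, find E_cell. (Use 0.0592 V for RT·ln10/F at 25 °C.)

Balancing electrons gives n = 6; the reaction quotient is Q = [Al³⁺]^2/[Cd²⁺]^3 = 4 × 10^6.
At 25 °C, E = E° − (0.0592/n) log Q = 1.26 − (0.0592/6)(6.602) = 1.260 − 0.065 = 1.195 V.

1.19 V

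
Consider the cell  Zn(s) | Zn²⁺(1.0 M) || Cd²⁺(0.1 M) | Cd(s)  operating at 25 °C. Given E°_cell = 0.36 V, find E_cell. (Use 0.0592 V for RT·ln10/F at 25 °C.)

0.330 V

Balancing electrons gives n = 2; the reaction quotient is Q = [Zn²⁺]/[Cd²⁺] = 10.0.
At 25 °C, E = E° − (0.0592/n) log Q = 0.36 − (0.0592/2)(1.000) = 0.360 − 0.030 = 0.330 V.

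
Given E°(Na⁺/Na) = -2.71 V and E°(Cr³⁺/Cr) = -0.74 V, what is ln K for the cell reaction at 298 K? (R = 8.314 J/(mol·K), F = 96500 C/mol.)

ln K = 230.2

E°_cell = -0.74 − (-2.71) = 1.97 V, with n = 3 electrons transferred.
At equilibrium E = 0, so the Nernst equation gives ln K = nFE°/RT = (3)(96500)(1.97)/((8.314)(298)) = 230.19.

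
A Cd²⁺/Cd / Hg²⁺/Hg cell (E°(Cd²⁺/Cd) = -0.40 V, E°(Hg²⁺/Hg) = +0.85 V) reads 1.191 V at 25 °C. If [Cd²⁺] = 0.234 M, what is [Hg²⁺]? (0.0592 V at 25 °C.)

0.0024 M

From the Nernst equation, log Q = n(E° − E)/0.0592 = 2(1.25 − 1.191)/0.0592 = 1.993, so Q = 98.5.
With Q = [Cd²⁺]/[Hg²⁺] and the known concentrations, [Hg²⁺] in the denominator gives [Hg²⁺] = 0.0024 M.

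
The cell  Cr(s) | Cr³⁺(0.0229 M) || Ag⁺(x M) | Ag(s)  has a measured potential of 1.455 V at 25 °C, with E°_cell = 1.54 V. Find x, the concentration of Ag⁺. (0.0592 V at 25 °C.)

0.01 M

From the Nernst equation, log Q = n(E° − E)/0.0592 = 3(1.54 − 1.455)/0.0592 = 4.307, so Q = 2.03 × 10^4.
With Q = [Cr³⁺]/[Ag⁺]^3 and the known concentrations, [Ag⁺]^3 in the denominator gives [Ag⁺] = 0.01 M.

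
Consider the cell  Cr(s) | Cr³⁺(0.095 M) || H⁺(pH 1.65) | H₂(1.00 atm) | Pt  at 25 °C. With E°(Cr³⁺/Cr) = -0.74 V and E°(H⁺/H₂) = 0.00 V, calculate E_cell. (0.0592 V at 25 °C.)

The hydrogen couple is the cathode, so E°_cell = 0.74 V; n = 6.
[H⁺] = 10^(−1.65) = 0.022 M, and Q = [Cr³⁺]^2·P(H₂)^3 / [H⁺]^6 = 7.17 × 10^7.
E = E° − (0.0592/6) log Q = 0.74 − (0.0592/6)(7.855) = 0.662 V.

0.66 V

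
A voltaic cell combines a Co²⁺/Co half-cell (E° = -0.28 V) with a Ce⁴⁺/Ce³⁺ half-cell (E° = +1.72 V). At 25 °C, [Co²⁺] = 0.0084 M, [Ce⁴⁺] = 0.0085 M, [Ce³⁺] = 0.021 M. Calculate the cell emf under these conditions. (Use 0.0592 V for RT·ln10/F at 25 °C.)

The Ce⁴⁺/Ce³⁺ couple has the higher reduction potential and acts as the cathode, so E°_cell = +1.72 − (-0.28) = 2.00 V.
Balancing electrons gives n = 2; the reaction quotient is Q = [Co²⁺]·[Ce³⁺]^2/[Ce⁴⁺]^2 = 0.0513.
At 25 °C, E = E° − (0.0592/n) log Q = 2.00 − (0.0592/2)(-1.290) = 2.000 + 0.038 = 2.038 V.

2.04 V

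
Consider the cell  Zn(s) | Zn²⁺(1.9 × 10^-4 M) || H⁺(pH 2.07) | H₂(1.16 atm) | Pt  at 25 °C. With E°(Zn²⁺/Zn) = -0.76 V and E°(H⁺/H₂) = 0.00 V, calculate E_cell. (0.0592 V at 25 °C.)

0.75 V

The hydrogen couple is the cathode, so E°_cell = 0.76 V; n = 2.
[H⁺] = 10^(−2.07) = 0.0085 M, and Q = [Zn²⁺]·P(H₂) / [H⁺]^2 = 3.04.
E = E° − (0.0592/2) log Q = 0.76 − (0.0592/2)(0.483) = 0.746 V.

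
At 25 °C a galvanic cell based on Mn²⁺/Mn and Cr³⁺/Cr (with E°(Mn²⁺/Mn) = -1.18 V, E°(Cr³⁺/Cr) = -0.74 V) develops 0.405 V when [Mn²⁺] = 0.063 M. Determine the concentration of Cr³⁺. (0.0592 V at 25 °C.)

2.7 × 10^-4 M

From the Nernst equation, log Q = n(E° − E)/0.0592 = 6(0.44 − 0.405)/0.0592 = 3.547, so Q = 3530.
With Q = [Mn²⁺]^3/[Cr³⁺]^2 and the known concentrations, [Cr³⁺]^2 in the denominator gives [Cr³⁺] = 2.7 × 10^-4 M.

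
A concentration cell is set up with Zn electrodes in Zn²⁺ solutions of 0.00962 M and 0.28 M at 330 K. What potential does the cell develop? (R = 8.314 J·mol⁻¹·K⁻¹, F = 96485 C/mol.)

Both half-cells are Zn²⁺/Zn, so E°_cell = 0. The concentrated side is the cathode; the cell reaction moves Zn²⁺ from high to low concentration with n = 2.
Q = [Zn²⁺]_dilute/[Zn²⁺]_conc = 0.00962/0.28 = 0.0344.
E = 0 − (RT/nF) ln Q = −((8.314×330)/(2×96485))(-3.371) = 0.0479 V.

0.048 V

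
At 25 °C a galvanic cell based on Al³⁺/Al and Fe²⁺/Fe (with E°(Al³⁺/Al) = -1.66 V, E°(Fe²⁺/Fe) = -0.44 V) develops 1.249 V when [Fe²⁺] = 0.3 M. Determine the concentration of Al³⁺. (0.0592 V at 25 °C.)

0.0056 M

From the Nernst equation, log Q = n(E° − E)/0.0592 = 6(1.22 − 1.249)/0.0592 = -2.939, so Q = 0.00115.
With Q = [Al³⁺]^2/[Fe²⁺]^3 and the known concentrations, [Al³⁺]^2 in the numerator gives [Al³⁺] = 0.0056 M.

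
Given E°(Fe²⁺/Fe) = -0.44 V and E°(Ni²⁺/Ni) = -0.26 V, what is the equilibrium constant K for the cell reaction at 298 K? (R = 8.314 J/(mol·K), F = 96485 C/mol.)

1.2 × 10^6

E°_cell = -0.26 − (-0.44) = 0.18 V, with n = 2 electrons transferred.
At equilibrium E = 0, so the Nernst equation gives ln K = nFE°/RT = (2)(96485)(0.18)/((8.314)(298)) = 14.02.
K = e^14.02 = 1.2 × 10^6.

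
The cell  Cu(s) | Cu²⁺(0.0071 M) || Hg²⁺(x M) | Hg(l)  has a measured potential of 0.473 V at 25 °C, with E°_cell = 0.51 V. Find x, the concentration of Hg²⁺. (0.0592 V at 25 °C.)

4 × 10^-4 M

From the Nernst equation, log Q = n(E° − E)/0.0592 = 2(0.51 − 0.473)/0.0592 = 1.250, so Q = 17.8.
With Q = [Cu²⁺]/[Hg²⁺] and the known concentrations, [Hg²⁺] in the denominator gives [Hg²⁺] = 4 × 10^-4 M.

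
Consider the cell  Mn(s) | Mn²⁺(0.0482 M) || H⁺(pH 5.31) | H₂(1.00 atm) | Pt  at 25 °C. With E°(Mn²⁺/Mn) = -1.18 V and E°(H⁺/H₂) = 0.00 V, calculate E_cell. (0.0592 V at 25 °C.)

0.90 V

The hydrogen couple is the cathode, so E°_cell = 1.18 V; n = 2.
[H⁺] = 10^(−5.31) = 4.9 × 10^-6 M, and Q = [Mn²⁺]·P(H₂) / [H⁺]^2 = 2.01 × 10^9.
E = E° − (0.0592/2) log Q = 1.18 − (0.0592/2)(9.303) = 0.905 V.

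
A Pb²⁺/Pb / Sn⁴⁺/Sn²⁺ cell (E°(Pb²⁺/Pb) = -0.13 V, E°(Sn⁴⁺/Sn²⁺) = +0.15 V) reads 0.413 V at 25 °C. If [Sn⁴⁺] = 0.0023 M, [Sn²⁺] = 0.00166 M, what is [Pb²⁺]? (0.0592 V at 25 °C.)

From the Nernst equation, log Q = n(E° − E)/0.0592 = 2(0.28 − 0.413)/0.0592 = -4.493, so Q = 3.21 × 10^-5.
With Q = [Pb²⁺]·[Sn²⁺]/[Sn⁴⁺] and the known concentrations, [Pb²⁺] in the numerator gives [Pb²⁺] = 4.5 × 10^-5 M.

4.5 × 10^-5 M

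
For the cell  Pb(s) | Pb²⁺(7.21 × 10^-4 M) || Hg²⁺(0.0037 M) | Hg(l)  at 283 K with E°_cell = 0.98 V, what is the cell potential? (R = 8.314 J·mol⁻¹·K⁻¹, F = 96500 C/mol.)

Balancing electrons gives n = 2; the reaction quotient is Q = [Pb²⁺]/[Hg²⁺] = 0.195.
E = E° − (RT/nF) ln Q = 0.98 − (8.314×283)/(2×96500) × (-1.635) = 0.980 + 0.020 = 1.000 V.

1.000 V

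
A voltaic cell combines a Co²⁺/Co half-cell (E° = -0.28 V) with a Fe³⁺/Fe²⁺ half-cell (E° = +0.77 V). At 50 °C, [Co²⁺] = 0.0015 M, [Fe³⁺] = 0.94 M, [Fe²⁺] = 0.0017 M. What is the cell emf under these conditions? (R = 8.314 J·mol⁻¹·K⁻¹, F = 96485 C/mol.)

1.32 V

The Fe³⁺/Fe²⁺ couple has the higher reduction potential and acts as the cathode, so E°_cell = +0.77 − (-0.28) = 1.05 V.
Balancing electrons gives n = 2; the reaction quotient is Q = [Co²⁺]·[Fe²⁺]^2/[Fe³⁺]^2 = 4.91 × 10^-9.
E = E° − (RT/nF) ln Q = 1.05 − (8.314×323)/(2×96485) × (-19.133) = 1.050 + 0.266 = 1.316 V.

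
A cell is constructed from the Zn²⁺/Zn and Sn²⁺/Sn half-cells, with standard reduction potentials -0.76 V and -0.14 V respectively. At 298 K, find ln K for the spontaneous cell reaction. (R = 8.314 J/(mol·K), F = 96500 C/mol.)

ln K = 48.3

E°_cell = -0.14 − (-0.76) = 0.62 V, with n = 2 electrons transferred.
At equilibrium E = 0, so the Nernst equation gives ln K = nFE°/RT = (2)(96500)(0.62)/((8.314)(298)) = 48.30.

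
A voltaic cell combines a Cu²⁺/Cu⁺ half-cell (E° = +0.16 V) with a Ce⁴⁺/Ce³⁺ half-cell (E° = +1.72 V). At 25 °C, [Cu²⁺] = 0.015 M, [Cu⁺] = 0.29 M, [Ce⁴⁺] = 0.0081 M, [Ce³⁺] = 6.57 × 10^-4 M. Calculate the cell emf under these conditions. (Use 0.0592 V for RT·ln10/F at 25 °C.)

The Ce⁴⁺/Ce³⁺ couple has the higher reduction potential and acts as the cathode, so E°_cell = +1.72 − (+0.16) = 1.56 V.
Balancing electrons gives n = 1; the reaction quotient is Q = [Cu²⁺]·[Ce³⁺]/([Cu⁺]·[Ce⁴⁺]) = 0.00420.
At 25 °C, E = E° − (0.0592/n) log Q = 1.56 − (0.0592/1)(-2.377) = 1.560 + 0.141 = 1.701 V.

1.70 V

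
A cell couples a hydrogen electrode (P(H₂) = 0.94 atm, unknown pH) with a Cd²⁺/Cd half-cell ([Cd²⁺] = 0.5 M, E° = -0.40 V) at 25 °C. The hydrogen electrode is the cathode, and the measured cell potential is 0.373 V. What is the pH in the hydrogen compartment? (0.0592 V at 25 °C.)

pH = 0.62

E°_cell = 0.40 V and n = 2.
log Q = n(E° − E)/0.0592 = 2×(0.40 − 0.373)/0.0592 = 0.912.
With Q = [Cd²⁺]·P(H₂) / [H⁺]^2, solving for [H⁺] gives log[H⁺] = -0.620, so pH = 0.62.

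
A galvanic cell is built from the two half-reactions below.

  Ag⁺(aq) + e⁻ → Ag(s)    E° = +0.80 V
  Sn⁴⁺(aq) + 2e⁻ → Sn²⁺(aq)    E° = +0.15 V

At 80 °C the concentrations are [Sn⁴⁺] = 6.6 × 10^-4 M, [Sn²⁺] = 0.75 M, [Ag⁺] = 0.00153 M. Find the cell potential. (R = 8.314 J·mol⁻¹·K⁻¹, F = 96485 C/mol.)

The Ag⁺/Ag couple has the higher reduction potential and acts as the cathode, so E°_cell = +0.80 − (+0.15) = 0.65 V.
Balancing electrons gives n = 2; the reaction quotient is Q = [Sn⁴⁺]/([Sn²⁺]·[Ag⁺]^2) = 376.
E = E° − (RT/nF) ln Q = 0.65 − (8.314×353)/(2×96485) × (5.929) = 0.650 − 0.090 = 0.560 V.

0.560 V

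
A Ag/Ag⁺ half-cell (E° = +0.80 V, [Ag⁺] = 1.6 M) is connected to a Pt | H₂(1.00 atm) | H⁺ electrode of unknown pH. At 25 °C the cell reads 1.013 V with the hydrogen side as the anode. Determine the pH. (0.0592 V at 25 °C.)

pH = 3.39

E°_cell = 0.80 V and n = 2.
log Q = n(E° − E)/0.0592 = 2×(0.80 − 1.013)/0.0592 = -7.196.
With Q = [H⁺]^2 / ([Ag⁺]^2·P(H₂)), solving for [H⁺] gives log[H⁺] = -3.394, so pH = 3.39.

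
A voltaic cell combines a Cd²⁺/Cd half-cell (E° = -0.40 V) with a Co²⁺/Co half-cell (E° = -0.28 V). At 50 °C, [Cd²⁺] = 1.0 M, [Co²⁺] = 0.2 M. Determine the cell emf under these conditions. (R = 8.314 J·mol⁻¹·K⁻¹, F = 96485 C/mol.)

0.098 V

The Co²⁺/Co couple has the higher reduction potential and acts as the cathode, so E°_cell = -0.28 − (-0.40) = 0.12 V.
Balancing electrons gives n = 2; the reaction quotient is Q = [Cd²⁺]/[Co²⁺] = 5.00.
E = E° − (RT/nF) ln Q = 0.12 − (8.314×323)/(2×96485) × (1.609) = 0.120 − 0.022 = 0.098 V.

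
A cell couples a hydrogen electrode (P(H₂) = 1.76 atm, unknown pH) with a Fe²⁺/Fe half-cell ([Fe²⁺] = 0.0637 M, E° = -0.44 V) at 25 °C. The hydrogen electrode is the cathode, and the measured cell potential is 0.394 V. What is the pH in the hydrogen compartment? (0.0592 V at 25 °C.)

pH = 1.25

E°_cell = 0.44 V and n = 2.
log Q = n(E° − E)/0.0592 = 2×(0.44 − 0.394)/0.0592 = 1.554.
With Q = [Fe²⁺]·P(H₂) / [H⁺]^2, solving for [H⁺] gives log[H⁺] = -1.252, so pH = 1.25.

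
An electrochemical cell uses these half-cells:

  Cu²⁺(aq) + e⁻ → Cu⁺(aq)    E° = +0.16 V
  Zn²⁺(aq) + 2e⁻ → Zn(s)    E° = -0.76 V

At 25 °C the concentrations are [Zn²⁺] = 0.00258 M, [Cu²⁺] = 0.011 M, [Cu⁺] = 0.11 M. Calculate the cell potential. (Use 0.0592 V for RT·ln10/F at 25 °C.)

The Cu²⁺/Cu⁺ couple has the higher reduction potential and acts as the cathode, so E°_cell = +0.16 − (-0.76) = 0.92 V.
Balancing electrons gives n = 2; the reaction quotient is Q = [Zn²⁺]·[Cu⁺]^2/[Cu²⁺]^2 = 0.258.
At 25 °C, E = E° − (0.0592/n) log Q = 0.92 − (0.0592/2)(-0.588) = 0.920 + 0.017 = 0.937 V.

0.937 V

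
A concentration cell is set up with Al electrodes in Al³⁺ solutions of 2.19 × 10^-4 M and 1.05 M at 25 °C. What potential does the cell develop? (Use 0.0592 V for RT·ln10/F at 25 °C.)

0.073 V

Both half-cells are Al³⁺/Al, so E°_cell = 0. The concentrated side is the cathode; the cell reaction moves Al³⁺ from high to low concentration with n = 3.
Q = [Al³⁺]_dilute/[Al³⁺]_conc = 2.19 × 10^-4/1.05 = 2.09 × 10^-4.
E = 0 − (0.0592/3) log Q = −(0.0592/3)(-3.681) = 0.0726 V.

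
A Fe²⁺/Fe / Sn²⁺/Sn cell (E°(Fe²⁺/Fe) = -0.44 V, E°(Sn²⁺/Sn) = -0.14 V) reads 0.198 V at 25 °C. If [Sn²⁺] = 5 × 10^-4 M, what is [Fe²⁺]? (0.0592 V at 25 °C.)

From the Nernst equation, log Q = n(E° − E)/0.0592 = 2(0.30 − 0.198)/0.0592 = 3.446, so Q = 2790.
With Q = [Fe²⁺]/[Sn²⁺] and the known concentrations, [Fe²⁺] in the numerator gives [Fe²⁺] = 1.4 M.

1.4 M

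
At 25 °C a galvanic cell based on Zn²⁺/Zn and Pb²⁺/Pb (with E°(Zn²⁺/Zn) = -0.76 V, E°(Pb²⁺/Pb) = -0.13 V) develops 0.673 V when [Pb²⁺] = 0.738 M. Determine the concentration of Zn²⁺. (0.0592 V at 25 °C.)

From the Nernst equation, log Q = n(E° − E)/0.0592 = 2(0.63 − 0.673)/0.0592 = -1.453, so Q = 0.0353.
With Q = [Zn²⁺]/[Pb²⁺] and the known concentrations, [Zn²⁺] in the numerator gives [Zn²⁺] = 0.026 M.

0.026 M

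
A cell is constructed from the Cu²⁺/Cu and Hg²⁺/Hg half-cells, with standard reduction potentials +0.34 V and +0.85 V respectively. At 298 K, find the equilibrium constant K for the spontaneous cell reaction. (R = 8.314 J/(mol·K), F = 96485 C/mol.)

1.8 × 10^17

E°_cell = +0.85 − (+0.34) = 0.51 V, with n = 2 electrons transferred.
At equilibrium E = 0, so the Nernst equation gives ln K = nFE°/RT = (2)(96485)(0.51)/((8.314)(298)) = 39.72.
K = e^39.72 = 1.8 × 10^17.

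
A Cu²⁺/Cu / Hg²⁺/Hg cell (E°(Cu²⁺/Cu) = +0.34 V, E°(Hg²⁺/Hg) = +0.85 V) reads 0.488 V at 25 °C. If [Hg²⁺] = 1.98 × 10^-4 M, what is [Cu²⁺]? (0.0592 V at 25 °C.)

0.0011 M

From the Nernst equation, log Q = n(E° − E)/0.0592 = 2(0.51 − 0.488)/0.0592 = 0.743, so Q = 5.54.
With Q = [Cu²⁺]/[Hg²⁺] and the known concentrations, [Cu²⁺] in the numerator gives [Cu²⁺] = 0.0011 M.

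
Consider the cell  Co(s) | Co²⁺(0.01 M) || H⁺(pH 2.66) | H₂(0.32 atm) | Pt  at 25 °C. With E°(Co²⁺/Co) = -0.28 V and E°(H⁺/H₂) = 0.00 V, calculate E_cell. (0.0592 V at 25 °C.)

The hydrogen couple is the cathode, so E°_cell = 0.28 V; n = 2.
[H⁺] = 10^(−2.66) = 0.0022 M, and Q = [Co²⁺]·P(H₂) / [H⁺]^2 = 669.
E = E° − (0.0592/2) log Q = 0.28 − (0.0592/2)(2.825) = 0.196 V.

0.20 V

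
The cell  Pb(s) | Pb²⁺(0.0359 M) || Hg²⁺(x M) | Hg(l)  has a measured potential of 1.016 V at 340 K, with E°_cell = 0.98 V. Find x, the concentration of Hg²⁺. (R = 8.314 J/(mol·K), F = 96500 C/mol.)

From the Nernst equation, ln Q = nF(E° − E)/RT = 2×96500×(0.98 − 1.016)/(8.314×340) = -2.458, so Q = 0.0856.
With Q = [Pb²⁺]/[Hg²⁺] and the known concentrations, [Hg²⁺] in the denominator gives [Hg²⁺] = 0.42 M.

0.42 M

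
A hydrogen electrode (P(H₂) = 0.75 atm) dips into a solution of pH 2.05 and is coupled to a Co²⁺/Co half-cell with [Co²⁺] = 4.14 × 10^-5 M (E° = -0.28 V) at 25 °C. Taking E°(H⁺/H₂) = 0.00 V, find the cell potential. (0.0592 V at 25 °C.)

0.29 V

The hydrogen couple is the cathode, so E°_cell = 0.28 V; n = 2.
[H⁺] = 10^(−2.05) = 0.0089 M, and Q = [Co²⁺]·P(H₂) / [H⁺]^2 = 0.391.
E = E° − (0.0592/2) log Q = 0.28 − (0.0592/2)(-0.408) = 0.292 V.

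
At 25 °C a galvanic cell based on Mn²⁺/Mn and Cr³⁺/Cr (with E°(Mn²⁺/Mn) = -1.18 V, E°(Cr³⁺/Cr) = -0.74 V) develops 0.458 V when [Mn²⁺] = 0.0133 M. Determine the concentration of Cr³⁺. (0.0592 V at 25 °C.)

From the Nernst equation, log Q = n(E° − E)/0.0592 = 6(0.44 − 0.458)/0.0592 = -1.824, so Q = 0.0150.
With Q = [Mn²⁺]^3/[Cr³⁺]^2 and the known concentrations, [Cr³⁺]^2 in the denominator gives [Cr³⁺] = 0.013 M.

0.013 M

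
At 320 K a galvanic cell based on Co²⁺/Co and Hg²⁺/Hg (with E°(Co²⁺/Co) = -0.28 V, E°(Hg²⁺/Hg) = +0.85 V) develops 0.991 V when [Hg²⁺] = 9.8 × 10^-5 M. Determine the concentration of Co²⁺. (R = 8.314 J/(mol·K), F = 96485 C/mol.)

From the Nernst equation, ln Q = nF(E° − E)/RT = 2×96485×(1.13 − 0.991)/(8.314×320) = 10.082, so Q = 2.39 × 10^4.
With Q = [Co²⁺]/[Hg²⁺] and the known concentrations, [Co²⁺] in the numerator gives [Co²⁺] = 2.3 M.

2.3 M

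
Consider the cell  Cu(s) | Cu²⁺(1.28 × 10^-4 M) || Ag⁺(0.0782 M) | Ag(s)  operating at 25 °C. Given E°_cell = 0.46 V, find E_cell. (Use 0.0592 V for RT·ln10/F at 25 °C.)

Balancing electrons gives n = 2; the reaction quotient is Q = [Cu²⁺]/[Ag⁺]^2 = 0.0209.
At 25 °C, E = E° − (0.0592/n) log Q = 0.46 − (0.0592/2)(-1.679) = 0.460 + 0.050 = 0.510 V.

0.510 V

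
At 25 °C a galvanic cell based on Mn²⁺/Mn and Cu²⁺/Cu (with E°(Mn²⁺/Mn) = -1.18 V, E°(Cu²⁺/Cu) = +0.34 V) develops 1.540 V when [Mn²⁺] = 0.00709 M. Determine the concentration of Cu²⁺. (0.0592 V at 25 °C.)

0.034 M

From the Nernst equation, log Q = n(E° − E)/0.0592 = 2(1.52 − 1.540)/0.0592 = -0.676, so Q = 0.211.
With Q = [Mn²⁺]/[Cu²⁺] and the known concentrations, [Cu²⁺] in the denominator gives [Cu²⁺] = 0.034 M.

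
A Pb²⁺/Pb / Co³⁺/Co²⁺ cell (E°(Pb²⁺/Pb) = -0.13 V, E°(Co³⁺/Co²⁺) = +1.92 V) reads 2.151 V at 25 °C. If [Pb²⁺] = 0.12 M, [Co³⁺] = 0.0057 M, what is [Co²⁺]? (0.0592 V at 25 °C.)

From the Nernst equation, log Q = n(E° − E)/0.0592 = 2(2.05 − 2.151)/0.0592 = -3.412, so Q = 3.87 × 10^-4.
With Q = [Pb²⁺]·[Co²⁺]^2/[Co³⁺]^2 and the known concentrations, [Co²⁺]^2 in the numerator gives [Co²⁺] = 3.2 × 10^-4 M.

3.2 × 10^-4 M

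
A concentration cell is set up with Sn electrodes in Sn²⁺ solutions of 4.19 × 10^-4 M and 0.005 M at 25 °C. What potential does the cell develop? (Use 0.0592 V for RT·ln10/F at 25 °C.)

0.032 V

Both half-cells are Sn²⁺/Sn, so E°_cell = 0. The concentrated side is the cathode; the cell reaction moves Sn²⁺ from high to low concentration with n = 2.
Q = [Sn²⁺]_dilute/[Sn²⁺]_conc = 4.19 × 10^-4/0.005 = 0.0838.
E = 0 − (0.0592/2) log Q = −(0.0592/2)(-1.077) = 0.0319 V.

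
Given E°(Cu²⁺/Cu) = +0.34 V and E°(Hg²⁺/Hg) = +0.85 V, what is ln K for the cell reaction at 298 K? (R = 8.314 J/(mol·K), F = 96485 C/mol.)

E°_cell = +0.85 − (+0.34) = 0.51 V, with n = 2 electrons transferred.
At equilibrium E = 0, so the Nernst equation gives ln K = nFE°/RT = (2)(96485)(0.51)/((8.314)(298)) = 39.72.

ln K = 39.7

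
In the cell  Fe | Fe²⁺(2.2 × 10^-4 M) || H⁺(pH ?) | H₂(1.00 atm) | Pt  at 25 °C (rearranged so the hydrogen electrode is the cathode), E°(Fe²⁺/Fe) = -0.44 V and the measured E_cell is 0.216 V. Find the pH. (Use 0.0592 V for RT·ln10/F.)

E°_cell = 0.44 V and n = 2.
log Q = n(E° − E)/0.0592 = 2×(0.44 − 0.216)/0.0592 = 7.568.
With Q = [Fe²⁺]·P(H₂) / [H⁺]^2, solving for [H⁺] gives log[H⁺] = -5.613, so pH = 5.61.

pH = 5.61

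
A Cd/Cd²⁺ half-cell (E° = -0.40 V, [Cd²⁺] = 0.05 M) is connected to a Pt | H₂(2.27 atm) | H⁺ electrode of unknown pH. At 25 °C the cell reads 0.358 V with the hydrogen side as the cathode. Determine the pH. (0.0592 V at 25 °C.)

pH = 1.18

E°_cell = 0.40 V and n = 2.
log Q = n(E° − E)/0.0592 = 2×(0.40 − 0.358)/0.0592 = 1.419.
With Q = [Cd²⁺]·P(H₂) / [H⁺]^2, solving for [H⁺] gives log[H⁺] = -1.182, so pH = 1.18.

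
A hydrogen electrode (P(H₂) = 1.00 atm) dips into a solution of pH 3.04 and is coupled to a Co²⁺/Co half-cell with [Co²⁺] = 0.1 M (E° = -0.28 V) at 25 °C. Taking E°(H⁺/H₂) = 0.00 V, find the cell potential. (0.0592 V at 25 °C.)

0.13 V

The hydrogen couple is the cathode, so E°_cell = 0.28 V; n = 2.
[H⁺] = 10^(−3.04) = 9.1 × 10^-4 M, and Q = [Co²⁺]·P(H₂) / [H⁺]^2 = 1.2 × 10^5.
E = E° − (0.0592/2) log Q = 0.28 − (0.0592/2)(5.080) = 0.130 V.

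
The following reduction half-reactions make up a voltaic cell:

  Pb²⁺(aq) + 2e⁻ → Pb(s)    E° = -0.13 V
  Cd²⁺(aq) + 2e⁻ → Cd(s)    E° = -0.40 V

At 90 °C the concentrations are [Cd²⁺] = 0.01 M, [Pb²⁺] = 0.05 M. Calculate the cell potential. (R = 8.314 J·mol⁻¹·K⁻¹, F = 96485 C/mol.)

0.295 V

The Pb²⁺/Pb couple has the higher reduction potential and acts as the cathode, so E°_cell = -0.13 − (-0.40) = 0.27 V.
Balancing electrons gives n = 2; the reaction quotient is Q = [Cd²⁺]/[Pb²⁺] = 0.200.
E = E° − (RT/nF) ln Q = 0.27 − (8.314×363)/(2×96485) × (-1.609) = 0.270 + 0.025 = 0.295 V.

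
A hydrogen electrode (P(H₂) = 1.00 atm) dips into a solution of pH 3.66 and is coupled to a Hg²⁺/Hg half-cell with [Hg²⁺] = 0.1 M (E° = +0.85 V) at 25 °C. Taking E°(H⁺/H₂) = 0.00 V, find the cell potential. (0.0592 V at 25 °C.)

The Hg²⁺/Hg couple is the cathode, so E°_cell = 0.85 V; n = 2.
[H⁺] = 10^(−3.66) = 2.2 × 10^-4 M, and Q = [H⁺]^2 / ([Hg²⁺]·P(H₂)) = 4.79 × 10^-7.
E = E° − (0.0592/2) log Q = 0.85 − (0.0592/2)(-6.320) = 1.037 V.

1.04 V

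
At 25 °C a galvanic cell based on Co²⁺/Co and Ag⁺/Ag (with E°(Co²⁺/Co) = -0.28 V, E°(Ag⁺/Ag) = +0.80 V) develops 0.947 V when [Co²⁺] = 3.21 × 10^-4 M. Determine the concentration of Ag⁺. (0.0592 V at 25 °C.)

From the Nernst equation, log Q = n(E° − E)/0.0592 = 2(1.08 − 0.947)/0.0592 = 4.493, so Q = 3.11 × 10^4.
With Q = [Co²⁺]/[Ag⁺]^2 and the known concentrations, [Ag⁺]^2 in the denominator gives [Ag⁺] = 1 × 10^-4 M.

1 × 10^-4 M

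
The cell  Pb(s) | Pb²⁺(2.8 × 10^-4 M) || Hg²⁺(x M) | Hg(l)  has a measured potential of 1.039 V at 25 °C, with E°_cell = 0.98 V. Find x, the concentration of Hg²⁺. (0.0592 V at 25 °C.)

0.028 M

From the Nernst equation, log Q = n(E° − E)/0.0592 = 2(0.98 − 1.039)/0.0592 = -1.993, so Q = 0.0102.
With Q = [Pb²⁺]/[Hg²⁺] and the known concentrations, [Hg²⁺] in the denominator gives [Hg²⁺] = 0.028 M.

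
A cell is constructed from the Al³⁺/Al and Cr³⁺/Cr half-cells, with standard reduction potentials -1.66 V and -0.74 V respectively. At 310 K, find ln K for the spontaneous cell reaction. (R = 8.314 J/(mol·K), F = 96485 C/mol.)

ln K = 103.3

E°_cell = -0.74 − (-1.66) = 0.92 V, with n = 3 electrons transferred.
At equilibrium E = 0, so the Nernst equation gives ln K = nFE°/RT = (3)(96485)(0.92)/((8.314)(310)) = 103.32.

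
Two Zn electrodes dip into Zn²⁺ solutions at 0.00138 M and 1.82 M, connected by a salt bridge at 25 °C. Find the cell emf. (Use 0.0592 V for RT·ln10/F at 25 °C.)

0.092 V

Both half-cells are Zn²⁺/Zn, so E°_cell = 0. The concentrated side is the cathode; the cell reaction moves Zn²⁺ from high to low concentration with n = 2.
Q = [Zn²⁺]_dilute/[Zn²⁺]_conc = 0.00138/1.82 = 7.58 × 10^-4.
E = 0 − (0.0592/2) log Q = −(0.0592/2)(-3.120) = 0.0924 V.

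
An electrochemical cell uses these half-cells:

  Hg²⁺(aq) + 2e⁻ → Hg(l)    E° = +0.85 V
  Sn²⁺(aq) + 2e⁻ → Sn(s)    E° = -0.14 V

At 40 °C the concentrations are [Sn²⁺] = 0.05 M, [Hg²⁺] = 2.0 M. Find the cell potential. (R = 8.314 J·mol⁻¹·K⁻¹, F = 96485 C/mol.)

The Hg²⁺/Hg couple has the higher reduction potential and acts as the cathode, so E°_cell = +0.85 − (-0.14) = 0.99 V.
Balancing electrons gives n = 2; the reaction quotient is Q = [Sn²⁺]/[Hg²⁺] = 0.0250.
E = E° − (RT/nF) ln Q = 0.99 − (8.314×313)/(2×96485) × (-3.689) = 0.990 + 0.050 = 1.040 V.

1.04 V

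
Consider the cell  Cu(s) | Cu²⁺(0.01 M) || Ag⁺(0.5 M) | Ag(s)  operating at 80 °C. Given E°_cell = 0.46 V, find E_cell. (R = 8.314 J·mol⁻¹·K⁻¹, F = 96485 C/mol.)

0.509 V

Balancing electrons gives n = 2; the reaction quotient is Q = [Cu²⁺]/[Ag⁺]^2 = 0.0400.
E = E° − (RT/nF) ln Q = 0.46 − (8.314×353)/(2×96485) × (-3.219) = 0.460 + 0.049 = 0.509 V.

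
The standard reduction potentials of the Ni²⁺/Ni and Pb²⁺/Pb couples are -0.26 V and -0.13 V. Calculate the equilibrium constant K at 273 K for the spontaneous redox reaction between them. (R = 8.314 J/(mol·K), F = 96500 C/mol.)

E°_cell = -0.13 − (-0.26) = 0.13 V, with n = 2 electrons transferred.
At equilibrium E = 0, so the Nernst equation gives ln K = nFE°/RT = (2)(96500)(0.13)/((8.314)(273)) = 11.05.
K = e^11.05 = 6.3 × 10^4.

6.3 × 10^4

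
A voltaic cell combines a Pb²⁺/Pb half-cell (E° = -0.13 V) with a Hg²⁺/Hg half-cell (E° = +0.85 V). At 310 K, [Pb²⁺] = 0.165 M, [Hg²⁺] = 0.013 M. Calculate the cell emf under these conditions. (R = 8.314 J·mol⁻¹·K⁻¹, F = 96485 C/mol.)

The Hg²⁺/Hg couple has the higher reduction potential and acts as the cathode, so E°_cell = +0.85 − (-0.13) = 0.98 V.
Balancing electrons gives n = 2; the reaction quotient is Q = [Pb²⁺]/[Hg²⁺] = 12.7.
E = E° − (RT/nF) ln Q = 0.98 − (8.314×310)/(2×96485) × (2.541) = 0.980 − 0.034 = 0.946 V.

0.946 V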